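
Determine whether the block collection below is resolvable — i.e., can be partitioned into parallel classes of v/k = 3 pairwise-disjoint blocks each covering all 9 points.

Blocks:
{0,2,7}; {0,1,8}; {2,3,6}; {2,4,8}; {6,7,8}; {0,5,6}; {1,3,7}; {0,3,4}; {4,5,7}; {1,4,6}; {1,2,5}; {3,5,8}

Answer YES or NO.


v = 9, block size k = 3, number of blocks = 12.
For resolvability, blocks must partition into parallel classes of size v/k = 3.
Total blocks must therefore be a multiple of 3: 12 = 3·4 + 0 ⇒ divisible ✓.
Greedy packing gives 4 candidate class(es). Each should be a full parallel class (size 3, covers all 9 points).
  Class 1 (3 blocks): {0,2,7}; {1,4,6}; {3,5,8}. Points covered: [0, 1, 2, 3, 4, 5, 6, 7, 8].
  Class 2 (3 blocks): {0,1,8}; {2,3,6}; {4,5,7}. Points covered: [0, 1, 2, 3, 4, 5, 6, 7, 8].
  Class 3 (3 blocks): {2,4,8}; {0,5,6}; {1,3,7}. Points covered: [0, 1, 2, 3, 4, 5, 6, 7, 8].
  Class 4 (3 blocks): {6,7,8}; {0,3,4}; {1,2,5}. Points covered: [0, 1, 2, 3, 4, 5, 6, 7, 8].
All classes full (size 3)? YES. All classes cover every point? YES.
Resolvable? YES.

YES


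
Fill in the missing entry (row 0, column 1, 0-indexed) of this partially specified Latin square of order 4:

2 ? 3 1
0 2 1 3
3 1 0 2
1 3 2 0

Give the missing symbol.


Row 0 contains symbols [1, 2, 3] — missing [0].
Column 1 contains symbols [1, 2, 3] — missing [0].
The missing symbol must appear in both missing sets; intersection = [0].
Therefore the hidden value is 0.

Missing value = 0.


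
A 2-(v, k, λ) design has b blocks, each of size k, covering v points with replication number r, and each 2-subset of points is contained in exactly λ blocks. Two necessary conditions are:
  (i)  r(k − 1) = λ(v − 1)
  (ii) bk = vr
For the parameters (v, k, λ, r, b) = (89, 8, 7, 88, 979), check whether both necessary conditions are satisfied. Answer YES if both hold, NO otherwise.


Condition (i): r(k − 1) = 88·7 = 616; λ(v − 1) = 7·88 = 616. Match? YES.
Condition (ii): bk = 979·8 = 7832; vr = 89·88 = 7832. Match? YES.
Both conditions hold? YES.

YES


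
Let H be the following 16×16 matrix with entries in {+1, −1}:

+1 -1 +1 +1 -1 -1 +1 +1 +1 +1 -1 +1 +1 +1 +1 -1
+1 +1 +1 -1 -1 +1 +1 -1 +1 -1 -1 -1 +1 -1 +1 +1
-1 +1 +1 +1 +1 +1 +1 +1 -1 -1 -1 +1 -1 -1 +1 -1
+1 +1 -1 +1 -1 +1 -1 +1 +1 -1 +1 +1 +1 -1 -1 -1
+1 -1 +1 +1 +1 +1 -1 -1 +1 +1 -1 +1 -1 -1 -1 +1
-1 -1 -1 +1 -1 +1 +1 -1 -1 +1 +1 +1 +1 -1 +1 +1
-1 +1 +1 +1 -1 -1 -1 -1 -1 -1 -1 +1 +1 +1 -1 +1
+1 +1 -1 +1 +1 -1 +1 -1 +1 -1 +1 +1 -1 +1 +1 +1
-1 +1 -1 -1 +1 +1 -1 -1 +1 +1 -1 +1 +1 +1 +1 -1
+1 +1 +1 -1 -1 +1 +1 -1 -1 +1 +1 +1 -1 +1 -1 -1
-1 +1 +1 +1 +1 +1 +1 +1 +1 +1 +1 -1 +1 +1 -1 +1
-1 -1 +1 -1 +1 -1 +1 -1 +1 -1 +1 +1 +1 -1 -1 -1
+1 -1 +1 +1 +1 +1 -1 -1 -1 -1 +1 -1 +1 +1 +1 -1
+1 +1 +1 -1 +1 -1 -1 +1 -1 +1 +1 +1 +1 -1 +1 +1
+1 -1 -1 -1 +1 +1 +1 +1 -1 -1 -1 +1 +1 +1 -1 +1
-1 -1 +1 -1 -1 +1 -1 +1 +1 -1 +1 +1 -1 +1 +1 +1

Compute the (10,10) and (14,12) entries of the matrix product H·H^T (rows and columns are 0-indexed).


Row 10 of H: [-1, 1, 1, 1, 1, 1, 1, 1, 1, 1, 1, -1, 1, 1, -1, 1].
Row 12 of H: [1, -1, 1, 1, 1, 1, -1, -1, -1, -1, 1, -1, 1, 1, 1, -1].
Row 14 of H: [1, -1, -1, -1, 1, 1, 1, 1, -1, -1, -1, 1, 1, 1, -1, 1].
(H·H^T)[10][10] = Σ_j H[10][j]·H[10][j] = (-1)² + (1)² + (1)² + (1)² + (1)² + (1)² + (1)² + (1)² + (1)² + (1)² + (1)² + (-1)² + (1)² + (1)² + (-1)² + (1)² = 1 + 1 + 1 + 1 + 1 + 1 + 1 + 1 + 1 + 1 + 1 + 1 + 1 + 1 + 1 + 1 = 16.
(H·H^T)[14][12] = Σ_j H[14][j]·H[12][j] = (1)·(1) + (-1)·(-1) + (-1)·(1) + (-1)·(1) + (1)·(1) + (1)·(1) + (1)·(-1) + (1)·(-1) + (-1)·(-1) + (-1)·(-1) + (-1)·(1) + (1)·(-1) + (1)·(1) + (1)·(1) + (-1)·(1) + (1)·(-1) = 1 + 1 + -1 + -1 + 1 + 1 + -1 + -1 + 1 + 1 + -1 + -1 + 1 + 1 + -1 + -1 = 0.
So rows 14 and 12 are orthogonal; the diagonal entry equals n = 16.

(10,10) entry = 16; (14,12) entry = 0.


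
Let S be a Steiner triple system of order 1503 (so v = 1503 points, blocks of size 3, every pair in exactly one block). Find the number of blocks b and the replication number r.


An STS(v) is a 2-(v, 3, 1) BIBD: block size k = 3, λ = 1.
Replication: r(k − 1) = λ(v − 1) ⇒ r·2 = 1503 − 1 = 1502 ⇒ r = 751.
Block count: b = v(v − 1)/6 = 1503·1502/6 = 2257506/6 = 376251.
(Check via bk = vr: 376251·3 = 1128753 = 1503·751 = 1128753 ✓.)

r = 751, b = 376251.


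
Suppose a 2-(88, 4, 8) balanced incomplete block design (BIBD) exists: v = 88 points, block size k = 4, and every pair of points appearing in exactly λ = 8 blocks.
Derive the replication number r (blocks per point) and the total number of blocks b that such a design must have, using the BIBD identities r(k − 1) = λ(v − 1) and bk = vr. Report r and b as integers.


Any 2-(v, k, λ) BIBD satisfies two necessary conditions:
  (i)  Each point sits in r blocks, and counting incidences through any fixed point gives r(k − 1) = λ(v − 1), so r = λ(v − 1)/(k − 1).
  (ii) Total incidences bk = vr, so b = vr/k.
Step 1: r = λ(v − 1)/(k − 1) = 8·(88 − 1)/(4 − 1) = 8·87/3 = 696/3 = 232.
Step 2: b = vr/k = 88·232/4 = 20416/4 = 5104.
Check integrality: r = 232 ∈ Z ✓, b = 5104 ∈ Z ✓.
(These identities are necessary conditions: they determine r and b for any design with these parameters, but do not by themselves prove that one exists.)

r = 232, b = 5104.


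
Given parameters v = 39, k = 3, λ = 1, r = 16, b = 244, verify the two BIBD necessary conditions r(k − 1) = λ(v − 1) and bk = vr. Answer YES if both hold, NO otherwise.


Condition (i): r(k − 1) = 16·2 = 32; λ(v − 1) = 1·38 = 38. Match? NO.
Condition (ii): bk = 244·3 = 732; vr = 39·16 = 624. Match? NO.
Both conditions hold? NO.

NO


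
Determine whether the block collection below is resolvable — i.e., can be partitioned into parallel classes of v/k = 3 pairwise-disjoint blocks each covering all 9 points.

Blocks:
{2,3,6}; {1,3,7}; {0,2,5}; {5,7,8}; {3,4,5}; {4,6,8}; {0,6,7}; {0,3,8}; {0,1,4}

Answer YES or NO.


v = 9, block size k = 3, number of blocks = 9.
For resolvability, blocks must partition into parallel classes of size v/k = 3.
Total blocks must therefore be a multiple of 3: 9 = 3·3 + 0 ⇒ divisible ✓.
Consider block {3,4,5}. The only other block(s) in the collection disjoint from it are {0,6,7} — just 1 block(s). Any parallel class containing {3,4,5} would need 2 other blocks each disjoint from it, so no parallel class of size 3 can contain {3,4,5}.
Since every block must belong to some parallel class in a resolution, the collection cannot be partitioned into parallel classes.
Resolvable? NO.

NO


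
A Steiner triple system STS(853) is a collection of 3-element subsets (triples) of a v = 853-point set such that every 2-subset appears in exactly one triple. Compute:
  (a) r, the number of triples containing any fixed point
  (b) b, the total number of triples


An STS(v) is a 2-(v, 3, 1) BIBD: block size k = 3, λ = 1.
Replication: r(k − 1) = λ(v − 1) ⇒ r·2 = 853 − 1 = 852 ⇒ r = 426.
Block count: b = v(v − 1)/6 = 853·852/6 = 726756/6 = 121126.
(Check via bk = vr: 121126·3 = 363378 = 853·426 = 363378 ✓.)

r = 426, b = 121126.


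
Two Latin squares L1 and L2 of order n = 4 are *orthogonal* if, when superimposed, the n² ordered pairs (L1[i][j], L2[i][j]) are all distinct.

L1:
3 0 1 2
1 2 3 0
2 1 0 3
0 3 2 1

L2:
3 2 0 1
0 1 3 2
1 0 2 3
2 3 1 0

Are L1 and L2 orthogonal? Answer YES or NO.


Form the n² = 16 superimposed pairs (L1[i][j], L2[i][j]), row by row (rows and columns indexed from 0):
row 0: (3,3) (0,2) (1,0) (2,1)
row 1: (1,0) (2,1) (3,3) (0,2)
row 2: (2,1) (1,0) (0,2) (3,3)
row 3: (0,2) (3,3) (2,1) (1,0)
Orthogonality requires all 16 pairs distinct.
But the pair (1,0) repeats: cell (0,2) has L1 = 1, L2 = 0, and cell (1,0) has L1 = 1, L2 = 0.
A repeated pair means some other pair never occurs (only 4 distinct pairs out of 16), so the squares are not orthogonal.
Conclusion: NO.

NO


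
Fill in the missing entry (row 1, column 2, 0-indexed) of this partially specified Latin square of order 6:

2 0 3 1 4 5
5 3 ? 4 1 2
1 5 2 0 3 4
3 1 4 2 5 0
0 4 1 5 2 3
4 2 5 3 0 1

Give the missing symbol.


Row 1 contains symbols [1, 2, 3, 4, 5] — missing [0].
Column 2 contains symbols [1, 2, 3, 4, 5] — missing [0].
The missing symbol must appear in both missing sets; intersection = [0].
Therefore the hidden value is 0.

Missing value = 0.


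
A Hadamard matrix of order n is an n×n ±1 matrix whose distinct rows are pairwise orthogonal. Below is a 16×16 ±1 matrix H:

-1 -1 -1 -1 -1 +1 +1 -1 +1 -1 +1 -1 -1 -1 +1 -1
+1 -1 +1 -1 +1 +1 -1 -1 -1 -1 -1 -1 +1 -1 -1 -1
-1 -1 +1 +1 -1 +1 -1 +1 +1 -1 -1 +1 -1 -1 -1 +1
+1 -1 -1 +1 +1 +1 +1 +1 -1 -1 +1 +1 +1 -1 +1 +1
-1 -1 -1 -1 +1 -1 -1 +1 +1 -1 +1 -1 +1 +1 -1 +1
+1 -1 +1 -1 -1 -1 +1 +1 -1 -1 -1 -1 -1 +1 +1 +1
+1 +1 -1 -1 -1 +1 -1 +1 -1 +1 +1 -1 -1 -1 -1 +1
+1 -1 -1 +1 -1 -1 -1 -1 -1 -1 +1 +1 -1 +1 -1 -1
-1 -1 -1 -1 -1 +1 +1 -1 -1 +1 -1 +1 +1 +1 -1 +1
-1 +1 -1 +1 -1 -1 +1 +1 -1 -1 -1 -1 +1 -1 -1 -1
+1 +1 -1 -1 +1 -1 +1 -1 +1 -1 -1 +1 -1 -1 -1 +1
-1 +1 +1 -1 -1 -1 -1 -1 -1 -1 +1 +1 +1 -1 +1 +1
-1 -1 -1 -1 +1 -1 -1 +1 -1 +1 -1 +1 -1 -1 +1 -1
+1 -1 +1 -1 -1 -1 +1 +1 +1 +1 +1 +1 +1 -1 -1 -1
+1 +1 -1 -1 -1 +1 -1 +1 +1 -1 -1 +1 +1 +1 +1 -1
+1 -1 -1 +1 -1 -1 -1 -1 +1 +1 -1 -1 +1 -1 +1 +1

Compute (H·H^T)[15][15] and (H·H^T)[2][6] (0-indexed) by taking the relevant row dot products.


Row 2 of H: [-1, -1, 1, 1, -1, 1, -1, 1, 1, -1, -1, 1, -1, -1, -1, 1].
Row 6 of H: [1, 1, -1, -1, -1, 1, -1, 1, -1, 1, 1, -1, -1, -1, -1, 1].
Row 15 of H: [1, -1, -1, 1, -1, -1, -1, -1, 1, 1, -1, -1, 1, -1, 1, 1].
(H·H^T)[15][15] = Σ_j H[15][j]·H[15][j] = (1)² + (-1)² + (-1)² + (1)² + (-1)² + (-1)² + (-1)² + (-1)² + (1)² + (1)² + (-1)² + (-1)² + (1)² + (-1)² + (1)² + (1)² = 1 + 1 + 1 + 1 + 1 + 1 + 1 + 1 + 1 + 1 + 1 + 1 + 1 + 1 + 1 + 1 = 16.
(H·H^T)[2][6] = Σ_j H[2][j]·H[6][j] = (-1)·(1) + (-1)·(1) + (1)·(-1) + (1)·(-1) + (-1)·(-1) + (1)·(1) + (-1)·(-1) + (1)·(1) + (1)·(-1) + (-1)·(1) + (-1)·(1) + (1)·(-1) + (-1)·(-1) + (-1)·(-1) + (-1)·(-1) + (1)·(1) = -1 + -1 + -1 + -1 + 1 + 1 + 1 + 1 + -1 + -1 + -1 + -1 + 1 + 1 + 1 + 1 = 0.
So rows 2 and 6 are orthogonal; the diagonal entry equals n = 16.

(15,15) entry = 16; (2,6) entry = 0.


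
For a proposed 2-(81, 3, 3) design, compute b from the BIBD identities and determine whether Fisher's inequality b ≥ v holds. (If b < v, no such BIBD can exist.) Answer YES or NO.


r = λ(v − 1)/(k − 1) = 3·80/2 = 120.
b = vr/k = 81·120/3 = 3240.
Fisher's inequality: b ≥ v ⇔ 3240 ≥ 81? YES.

YES


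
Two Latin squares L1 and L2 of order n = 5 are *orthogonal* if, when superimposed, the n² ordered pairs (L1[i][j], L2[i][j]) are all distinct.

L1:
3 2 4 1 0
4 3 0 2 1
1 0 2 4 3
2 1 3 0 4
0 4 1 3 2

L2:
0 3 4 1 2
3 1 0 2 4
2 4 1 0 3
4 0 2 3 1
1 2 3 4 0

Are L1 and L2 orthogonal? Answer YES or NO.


Form the n² = 25 superimposed pairs (L1[i][j], L2[i][j]), row by row (rows and columns indexed from 0):
row 0: (3,0) (2,3) (4,4) (1,1) (0,2)
row 1: (4,3) (3,1) (0,0) (2,2) (1,4)
row 2: (1,2) (0,4) (2,1) (4,0) (3,3)
row 3: (2,4) (1,0) (3,2) (0,3) (4,1)
row 4: (0,1) (4,2) (1,3) (3,4) (2,0)
Orthogonality requires all 25 pairs distinct.
Check by first coordinate: for each symbol s of L1, list the L2 entries in the n cells where L1 = s; they must all differ.
  L1 = 0: L2 entries (in reading order) 2, 0, 4, 3, 1 — all 5 distinct ✓
  L1 = 1: L2 entries (in reading order) 1, 4, 2, 0, 3 — all 5 distinct ✓
  L1 = 2: L2 entries (in reading order) 3, 2, 1, 4, 0 — all 5 distinct ✓
  L1 = 3: L2 entries (in reading order) 0, 1, 3, 2, 4 — all 5 distinct ✓
  L1 = 4: L2 entries (in reading order) 4, 3, 0, 1, 2 — all 5 distinct ✓
Every symbol of L1 meets every symbol of L2 exactly once, so all 25 pairs are distinct (25 of 25).
Conclusion: YES.

YES


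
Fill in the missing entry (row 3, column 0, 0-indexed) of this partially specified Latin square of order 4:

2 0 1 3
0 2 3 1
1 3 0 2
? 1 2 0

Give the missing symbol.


Row 3 contains symbols [0, 1, 2] — missing [3].
Column 0 contains symbols [0, 1, 2] — missing [3].
The missing symbol must appear in both missing sets; intersection = [3].
Therefore the hidden value is 3.

Missing value = 3.


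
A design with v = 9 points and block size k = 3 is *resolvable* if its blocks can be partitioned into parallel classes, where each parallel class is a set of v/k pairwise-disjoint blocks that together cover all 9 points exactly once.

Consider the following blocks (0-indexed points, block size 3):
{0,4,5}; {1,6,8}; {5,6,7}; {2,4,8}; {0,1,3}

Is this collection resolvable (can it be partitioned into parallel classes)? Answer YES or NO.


v = 9, block size k = 3, number of blocks = 5.
For resolvability, blocks must partition into parallel classes of size v/k = 3.
Total blocks must therefore be a multiple of 3: 5 = 3·1 + 2 ⇒ not divisible ✗.
Resolvable? NO.

NO


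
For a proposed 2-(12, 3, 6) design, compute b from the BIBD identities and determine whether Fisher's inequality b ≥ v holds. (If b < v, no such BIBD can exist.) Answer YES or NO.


b = λv(v − 1)/(k(k − 1)) = 6·12·11/(3·2) = 792/6 = 132.
Compare with v = 12: b ≥ v, so Fisher's inequality holds.

YES


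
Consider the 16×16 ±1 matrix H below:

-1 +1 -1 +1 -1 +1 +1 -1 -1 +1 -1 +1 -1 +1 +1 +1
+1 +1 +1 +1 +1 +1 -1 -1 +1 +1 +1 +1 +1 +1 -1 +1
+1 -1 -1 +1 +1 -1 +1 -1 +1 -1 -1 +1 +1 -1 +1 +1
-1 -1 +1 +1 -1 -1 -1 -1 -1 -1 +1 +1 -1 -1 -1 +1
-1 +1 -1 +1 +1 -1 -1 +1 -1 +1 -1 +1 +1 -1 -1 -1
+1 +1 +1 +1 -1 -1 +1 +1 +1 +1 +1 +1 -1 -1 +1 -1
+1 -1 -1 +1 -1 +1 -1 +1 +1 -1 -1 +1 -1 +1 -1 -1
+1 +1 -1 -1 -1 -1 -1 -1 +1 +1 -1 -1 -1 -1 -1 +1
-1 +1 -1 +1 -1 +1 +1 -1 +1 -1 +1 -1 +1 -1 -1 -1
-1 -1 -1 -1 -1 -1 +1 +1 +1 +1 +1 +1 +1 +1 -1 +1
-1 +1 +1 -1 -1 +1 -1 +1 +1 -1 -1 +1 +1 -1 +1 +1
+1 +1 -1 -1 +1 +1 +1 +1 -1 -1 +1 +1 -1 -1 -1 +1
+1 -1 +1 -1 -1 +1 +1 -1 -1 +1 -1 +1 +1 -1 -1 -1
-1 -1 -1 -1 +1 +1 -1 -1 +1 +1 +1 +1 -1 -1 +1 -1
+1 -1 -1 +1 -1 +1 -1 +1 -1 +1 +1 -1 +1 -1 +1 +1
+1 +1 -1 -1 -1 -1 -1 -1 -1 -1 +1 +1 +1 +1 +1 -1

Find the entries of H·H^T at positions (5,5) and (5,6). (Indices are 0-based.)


Row 5 of H: [1, 1, 1, 1, -1, -1, 1, 1, 1, 1, 1, 1, -1, -1, 1, -1].
Row 6 of H: [1, -1, -1, 1, -1, 1, -1, 1, 1, -1, -1, 1, -1, 1, -1, -1].
(H·H^T)[5][5] = Σ_j H[5][j]·H[5][j] = (1)² + (1)² + (1)² + (1)² + (-1)² + (-1)² + (1)² + (1)² + (1)² + (1)² + (1)² + (1)² + (-1)² + (-1)² + (1)² + (-1)² = 1 + 1 + 1 + 1 + 1 + 1 + 1 + 1 + 1 + 1 + 1 + 1 + 1 + 1 + 1 + 1 = 16.
(H·H^T)[5][6] = Σ_j H[5][j]·H[6][j] = (1)·(1) + (1)·(-1) + (1)·(-1) + (1)·(1) + (-1)·(-1) + (-1)·(1) + (1)·(-1) + (1)·(1) + (1)·(1) + (1)·(-1) + (1)·(-1) + (1)·(1) + (-1)·(-1) + (-1)·(1) + (1)·(-1) + (-1)·(-1) = 1 + -1 + -1 + 1 + 1 + -1 + -1 + 1 + 1 + -1 + -1 + 1 + 1 + -1 + -1 + 1 = 0.
So rows 5 and 6 are orthogonal; the diagonal entry equals n = 16.

(5,5) entry = 16; (5,6) entry = 0.


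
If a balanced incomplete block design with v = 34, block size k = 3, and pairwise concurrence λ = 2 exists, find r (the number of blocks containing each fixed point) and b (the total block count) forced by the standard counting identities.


Any 2-(v, k, λ) BIBD satisfies two necessary conditions:
  (i)  Each point sits in r blocks, and counting incidences through any fixed point gives r(k − 1) = λ(v − 1), so r = λ(v − 1)/(k − 1).
  (ii) Total incidences bk = vr, so b = vr/k.
Step 1: r = λ(v − 1)/(k − 1) = 2·(34 − 1)/(3 − 1) = 2·33/2 = 66/2 = 33.
Step 2: b = vr/k = 34·33/3 = 1122/3 = 374.
Check integrality: r = 33 ∈ Z ✓, b = 374 ∈ Z ✓.
(These identities are necessary conditions: they determine r and b for any design with these parameters, but do not by themselves prove that one exists.)

r = 33, b = 374.


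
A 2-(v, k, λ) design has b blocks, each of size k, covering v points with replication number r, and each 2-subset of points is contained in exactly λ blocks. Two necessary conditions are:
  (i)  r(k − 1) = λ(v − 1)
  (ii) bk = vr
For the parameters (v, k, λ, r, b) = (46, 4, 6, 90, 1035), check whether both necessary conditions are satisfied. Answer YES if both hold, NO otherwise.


Condition (i): r(k − 1) = 90·3 = 270; λ(v − 1) = 6·45 = 270. Match? YES.
Condition (ii): bk = 1035·4 = 4140; vr = 46·90 = 4140. Match? YES.
Both conditions hold? YES.

YES


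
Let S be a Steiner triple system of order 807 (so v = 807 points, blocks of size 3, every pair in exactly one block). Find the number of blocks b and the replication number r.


An STS(v) is a 2-(v, 3, 1) BIBD: block size k = 3, λ = 1.
Replication: r(k − 1) = λ(v − 1) ⇒ r·2 = 807 − 1 = 806 ⇒ r = 403.
Block count: bk = vr ⇒ b·3 = 807·403 = 325221 ⇒ b = 108407.
(Check via b = v(v − 1)/6 = 807·806/6 = 650442/6 = 108407.)

r = 403, b = 108407.


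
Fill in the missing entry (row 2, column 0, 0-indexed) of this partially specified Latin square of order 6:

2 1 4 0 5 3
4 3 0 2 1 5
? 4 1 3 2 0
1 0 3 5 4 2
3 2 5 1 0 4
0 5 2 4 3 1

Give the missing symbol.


Row 2 contains symbols [0, 1, 2, 3, 4] — missing [5].
Column 0 contains symbols [0, 1, 2, 3, 4] — missing [5].
The missing symbol must appear in both missing sets; intersection = [5].
Therefore the hidden value is 5.

Missing value = 5.


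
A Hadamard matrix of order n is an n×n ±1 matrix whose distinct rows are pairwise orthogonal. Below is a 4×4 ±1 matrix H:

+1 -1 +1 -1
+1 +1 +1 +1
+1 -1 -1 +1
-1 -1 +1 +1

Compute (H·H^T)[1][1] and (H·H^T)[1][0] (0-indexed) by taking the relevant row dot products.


Row 0 of H: [1, -1, 1, -1].
Row 1 of H: [1, 1, 1, 1].
(H·H^T)[1][1] = Σ_j H[1][j]·H[1][j] = (1)² + (1)² + (1)² + (1)² = 1 + 1 + 1 + 1 = 4.
(H·H^T)[1][0] = Σ_j H[1][j]·H[0][j] = (1)·(1) + (1)·(-1) + (1)·(1) + (1)·(-1) = 1 + -1 + 1 + -1 = 0.
So rows 1 and 0 are orthogonal; the diagonal entry equals n = 4.

(1,1) entry = 4; (1,0) entry = 0.


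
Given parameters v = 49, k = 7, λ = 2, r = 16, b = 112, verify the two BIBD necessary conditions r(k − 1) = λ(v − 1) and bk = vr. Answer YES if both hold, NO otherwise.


Condition (i): r(k − 1) = 16·6 = 96; λ(v − 1) = 2·48 = 96. Match? YES.
Condition (ii): bk = 112·7 = 784; vr = 49·16 = 784. Match? YES.
Both conditions hold? YES.

YES


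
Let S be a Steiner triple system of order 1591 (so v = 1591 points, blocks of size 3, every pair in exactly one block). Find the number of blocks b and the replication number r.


An STS(v) is a 2-(v, 3, 1) BIBD: block size k = 3, λ = 1.
Replication: r(k − 1) = λ(v − 1) ⇒ r·2 = 1591 − 1 = 1590 ⇒ r = 795.
Block count: bk = vr ⇒ b·3 = 1591·795 = 1264845 ⇒ b = 421615.
(Check via b = v(v − 1)/6 = 1591·1590/6 = 2529690/6 = 421615.)

r = 795, b = 421615.


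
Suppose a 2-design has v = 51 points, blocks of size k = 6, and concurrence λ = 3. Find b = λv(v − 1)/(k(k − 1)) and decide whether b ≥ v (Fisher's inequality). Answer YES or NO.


r = λ(v − 1)/(k − 1) = 3·50/5 = 30.
b = vr/k = 51·30/6 = 255.
Fisher's inequality: b ≥ v ⇔ 255 ≥ 51? YES.

YES


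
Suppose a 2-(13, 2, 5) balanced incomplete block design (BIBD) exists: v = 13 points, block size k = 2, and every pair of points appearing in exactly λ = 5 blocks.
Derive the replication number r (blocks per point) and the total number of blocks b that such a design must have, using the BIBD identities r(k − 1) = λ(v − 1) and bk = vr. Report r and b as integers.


Any 2-(v, k, λ) BIBD satisfies two necessary conditions:
  (i)  Each point sits in r blocks, and counting incidences through any fixed point gives r(k − 1) = λ(v − 1), so r = λ(v − 1)/(k − 1).
  (ii) Total incidences bk = vr, so b = vr/k.
Step 1: r = λ(v − 1)/(k − 1) = 5·(13 − 1)/(2 − 1) = 5·12/1 = 60/1 = 60.
Step 2: b = vr/k = 13·60/2 = 780/2 = 390.
Check integrality: r = 60 ∈ Z ✓, b = 390 ∈ Z ✓.
(These identities are necessary conditions: they determine r and b for any design with these parameters, but do not by themselves prove that one exists.)

r = 60, b = 390.


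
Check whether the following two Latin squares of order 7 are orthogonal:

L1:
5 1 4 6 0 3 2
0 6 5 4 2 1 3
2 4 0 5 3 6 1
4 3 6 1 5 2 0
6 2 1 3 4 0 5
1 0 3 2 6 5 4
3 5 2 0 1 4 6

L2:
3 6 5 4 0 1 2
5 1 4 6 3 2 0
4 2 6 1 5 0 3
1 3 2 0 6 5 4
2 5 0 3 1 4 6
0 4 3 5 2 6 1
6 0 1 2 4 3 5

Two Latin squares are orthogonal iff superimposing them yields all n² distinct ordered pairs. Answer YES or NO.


Form the n² = 49 superimposed pairs (L1[i][j], L2[i][j]), row by row (rows and columns indexed from 0):
row 0: (5,3) (1,6) (4,5) (6,4) (0,0) (3,1) (2,2)
row 1: (0,5) (6,1) (5,4) (4,6) (2,3) (1,2) (3,0)
row 2: (2,4) (4,2) (0,6) (5,1) (3,5) (6,0) (1,3)
row 3: (4,1) (3,3) (6,2) (1,0) (5,6) (2,5) (0,4)
row 4: (6,2) (2,5) (1,0) (3,3) (4,1) (0,4) (5,6)
row 5: (1,0) (0,4) (3,3) (2,5) (6,2) (5,6) (4,1)
row 6: (3,6) (5,0) (2,1) (0,2) (1,4) (4,3) (6,5)
Orthogonality requires all 49 pairs distinct.
But the pair (6,2) repeats: cell (3,2) has L1 = 6, L2 = 2, and cell (4,0) has L1 = 6, L2 = 2.
A repeated pair means some other pair never occurs (only 35 distinct pairs out of 49), so the squares are not orthogonal.
Conclusion: NO.

NO


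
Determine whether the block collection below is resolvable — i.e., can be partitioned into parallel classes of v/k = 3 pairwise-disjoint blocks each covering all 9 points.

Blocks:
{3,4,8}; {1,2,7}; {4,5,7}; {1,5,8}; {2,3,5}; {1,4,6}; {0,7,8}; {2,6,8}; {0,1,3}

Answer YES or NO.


v = 9, block size k = 3, number of blocks = 9.
For resolvability, blocks must partition into parallel classes of size v/k = 3.
Total blocks must therefore be a multiple of 3: 9 = 3·3 + 0 ⇒ divisible ✓.
Consider block {3,4,8}. The only other block(s) in the collection disjoint from it are {1,2,7} — just 1 block(s). Any parallel class containing {3,4,8} would need 2 other blocks each disjoint from it, so no parallel class of size 3 can contain {3,4,8}.
Since every block must belong to some parallel class in a resolution, the collection cannot be partitioned into parallel classes.
Resolvable? NO.

NO


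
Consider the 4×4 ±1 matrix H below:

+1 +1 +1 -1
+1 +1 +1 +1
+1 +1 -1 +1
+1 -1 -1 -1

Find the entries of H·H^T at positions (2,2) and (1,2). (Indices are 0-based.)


Row 1 of H: [1, 1, 1, 1].
Row 2 of H: [1, 1, -1, 1].
(H·H^T)[2][2] = Σ_j H[2][j]·H[2][j] = (1)² + (1)² + (-1)² + (1)² = 1 + 1 + 1 + 1 = 4.
(H·H^T)[1][2] = Σ_j H[1][j]·H[2][j] = (1)·(1) + (1)·(1) + (1)·(-1) + (1)·(1) = 1 + 1 + -1 + 1 = 2.
Rows 1 and 2 are not orthogonal (dot product = 2 ≠ 0), so H is not a Hadamard matrix.

(2,2) entry = 4; (1,2) entry = 2.


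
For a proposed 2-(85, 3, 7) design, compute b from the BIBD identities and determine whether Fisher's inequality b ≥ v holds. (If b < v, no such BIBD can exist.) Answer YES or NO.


b = λv(v − 1)/(k(k − 1)) = 7·85·84/(3·2) = 49980/6 = 8330.
Compare with v = 85: b ≥ v, so Fisher's inequality holds.

YES


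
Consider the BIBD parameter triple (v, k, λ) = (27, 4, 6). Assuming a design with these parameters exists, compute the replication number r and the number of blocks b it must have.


Any 2-(v, k, λ) BIBD satisfies two necessary conditions:
  (i)  Each point sits in r blocks, and counting incidences through any fixed point gives r(k − 1) = λ(v − 1), so r = λ(v − 1)/(k − 1).
  (ii) Total incidences bk = vr, so b = vr/k.
Step 1: r = λ(v − 1)/(k − 1) = 6·(27 − 1)/(4 − 1) = 6·26/3 = 156/3 = 52.
Step 2: b = vr/k = 27·52/4 = 1404/4 = 351.
Check integrality: r = 52 ∈ Z ✓, b = 351 ∈ Z ✓.
(These identities are necessary conditions: they determine r and b for any design with these parameters, but do not by themselves prove that one exists.)

r = 52, b = 351.


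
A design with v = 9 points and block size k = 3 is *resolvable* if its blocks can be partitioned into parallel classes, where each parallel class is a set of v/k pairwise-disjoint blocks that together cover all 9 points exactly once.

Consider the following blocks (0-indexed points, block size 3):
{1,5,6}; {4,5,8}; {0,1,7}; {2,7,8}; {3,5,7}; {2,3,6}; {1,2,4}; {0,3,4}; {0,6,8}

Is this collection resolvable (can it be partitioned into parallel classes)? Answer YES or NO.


v = 9, block size k = 3, number of blocks = 9.
For resolvability, blocks must partition into parallel classes of size v/k = 3.
Total blocks must therefore be a multiple of 3: 9 = 3·3 + 0 ⇒ divisible ✓.
Greedy packing gives 3 candidate class(es). Each should be a full parallel class (size 3, covers all 9 points).
  Class 1 (3 blocks): {1,5,6}; {2,7,8}; {0,3,4}. Points covered: [0, 1, 2, 3, 4, 5, 6, 7, 8].
  Class 2 (3 blocks): {4,5,8}; {0,1,7}; {2,3,6}. Points covered: [0, 1, 2, 3, 4, 5, 6, 7, 8].
  Class 3 (3 blocks): {3,5,7}; {1,2,4}; {0,6,8}. Points covered: [0, 1, 2, 3, 4, 5, 6, 7, 8].
All classes full (size 3)? YES. All classes cover every point? YES.
Resolvable? YES.

YES


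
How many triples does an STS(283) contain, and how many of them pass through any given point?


An STS(v) is a 2-(v, 3, 1) BIBD: block size k = 3, λ = 1.
Replication: r(k − 1) = λ(v − 1) ⇒ r·2 = 283 − 1 = 282 ⇒ r = 141.
Block count: bk = vr ⇒ b·3 = 283·141 = 39903 ⇒ b = 13301.

r = 141, b = 13301.


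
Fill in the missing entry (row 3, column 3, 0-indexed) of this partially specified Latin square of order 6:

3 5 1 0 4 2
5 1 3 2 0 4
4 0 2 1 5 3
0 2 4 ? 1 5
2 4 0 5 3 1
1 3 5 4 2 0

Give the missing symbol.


Row 3 contains symbols [0, 1, 2, 4, 5] — missing [3].
Column 3 contains symbols [0, 1, 2, 4, 5] — missing [3].
The missing symbol must appear in both missing sets; intersection = [3].
Therefore the hidden value is 3.

Missing value = 3.


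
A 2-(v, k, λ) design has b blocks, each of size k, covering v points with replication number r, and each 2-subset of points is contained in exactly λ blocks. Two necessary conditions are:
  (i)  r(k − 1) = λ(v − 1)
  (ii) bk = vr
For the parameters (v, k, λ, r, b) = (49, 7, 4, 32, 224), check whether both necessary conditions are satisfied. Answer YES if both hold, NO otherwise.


Condition (i): r(k − 1) = 32·6 = 192; λ(v − 1) = 4·48 = 192. Match? YES.
Condition (ii): bk = 224·7 = 1568; vr = 49·32 = 1568. Match? YES.
Both conditions hold? YES.

YES


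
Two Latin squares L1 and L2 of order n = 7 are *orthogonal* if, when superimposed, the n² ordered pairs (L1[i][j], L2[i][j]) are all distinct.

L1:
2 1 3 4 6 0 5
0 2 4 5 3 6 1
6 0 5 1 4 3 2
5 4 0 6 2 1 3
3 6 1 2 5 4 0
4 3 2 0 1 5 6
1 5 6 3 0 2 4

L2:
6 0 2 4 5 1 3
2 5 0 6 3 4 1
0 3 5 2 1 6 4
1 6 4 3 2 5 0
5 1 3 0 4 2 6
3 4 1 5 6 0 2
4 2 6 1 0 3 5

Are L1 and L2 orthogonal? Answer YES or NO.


Form the n² = 49 superimposed pairs (L1[i][j], L2[i][j]), row by row (rows and columns indexed from 0):
row 0: (2,6) (1,0) (3,2) (4,4) (6,5) (0,1) (5,3)
row 1: (0,2) (2,5) (4,0) (5,6) (3,3) (6,4) (1,1)
row 2: (6,0) (0,3) (5,5) (1,2) (4,1) (3,6) (2,4)
row 3: (5,1) (4,6) (0,4) (6,3) (2,2) (1,5) (3,0)
row 4: (3,5) (6,1) (1,3) (2,0) (5,4) (4,2) (0,6)
row 5: (4,3) (3,4) (2,1) (0,5) (1,6) (5,0) (6,2)
row 6: (1,4) (5,2) (6,6) (3,1) (0,0) (2,3) (4,5)
Orthogonality requires all 49 pairs distinct.
Check by first coordinate: for each symbol s of L1, list the L2 entries in the n cells where L1 = s; they must all differ.
  L1 = 0: L2 entries (in reading order) 1, 2, 3, 4, 6, 5, 0 — all 7 distinct ✓
  L1 = 1: L2 entries (in reading order) 0, 1, 2, 5, 3, 6, 4 — all 7 distinct ✓
  L1 = 2: L2 entries (in reading order) 6, 5, 4, 2, 0, 1, 3 — all 7 distinct ✓
  L1 = 3: L2 entries (in reading order) 2, 3, 6, 0, 5, 4, 1 — all 7 distinct ✓
  L1 = 4: L2 entries (in reading order) 4, 0, 1, 6, 2, 3, 5 — all 7 distinct ✓
  L1 = 5: L2 entries (in reading order) 3, 6, 5, 1, 4, 0, 2 — all 7 distinct ✓
  L1 = 6: L2 entries (in reading order) 5, 4, 0, 3, 1, 2, 6 — all 7 distinct ✓
Every symbol of L1 meets every symbol of L2 exactly once, so all 49 pairs are distinct (49 of 49).
Conclusion: YES.

YES


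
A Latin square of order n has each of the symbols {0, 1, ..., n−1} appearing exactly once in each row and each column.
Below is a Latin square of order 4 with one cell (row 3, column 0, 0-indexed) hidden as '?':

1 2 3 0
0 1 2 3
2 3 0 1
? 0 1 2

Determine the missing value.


Row 3 contains symbols [0, 1, 2] — missing [3].
Column 0 contains symbols [0, 1, 2] — missing [3].
The missing symbol must appear in both missing sets; intersection = [3].
Therefore the hidden value is 3.

Missing value = 3.


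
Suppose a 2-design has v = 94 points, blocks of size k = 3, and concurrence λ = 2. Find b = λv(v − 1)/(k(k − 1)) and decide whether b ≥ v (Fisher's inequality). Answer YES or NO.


b = λv(v − 1)/(k(k − 1)) = 2·94·93/(3·2) = 17484/6 = 2914.
Compare with v = 94: b ≥ v, so Fisher's inequality holds.

YES


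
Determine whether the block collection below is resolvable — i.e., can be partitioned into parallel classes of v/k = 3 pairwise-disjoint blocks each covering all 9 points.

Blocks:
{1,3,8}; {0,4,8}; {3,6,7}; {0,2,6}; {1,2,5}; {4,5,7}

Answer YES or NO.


v = 9, block size k = 3, number of blocks = 6.
For resolvability, blocks must partition into parallel classes of size v/k = 3.
Total blocks must therefore be a multiple of 3: 6 = 3·2 + 0 ⇒ divisible ✓.
Greedy packing gives 2 candidate class(es). Each should be a full parallel class (size 3, covers all 9 points).
  Class 1 (3 blocks): {1,3,8}; {0,2,6}; {4,5,7}. Points covered: [0, 1, 2, 3, 4, 5, 6, 7, 8].
  Class 2 (3 blocks): {0,4,8}; {3,6,7}; {1,2,5}. Points covered: [0, 1, 2, 3, 4, 5, 6, 7, 8].
All classes full (size 3)? YES. All classes cover every point? YES.
Resolvable? YES.

YES


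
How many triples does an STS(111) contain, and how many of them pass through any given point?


An STS(v) is a 2-(v, 3, 1) BIBD: block size k = 3, λ = 1.
Replication: r(k − 1) = λ(v − 1) ⇒ r·2 = 111 − 1 = 110 ⇒ r = 55.
Block count: b = v(v − 1)/6 = 111·110/6 = 12210/6 = 2035.

r = 55, b = 2035.


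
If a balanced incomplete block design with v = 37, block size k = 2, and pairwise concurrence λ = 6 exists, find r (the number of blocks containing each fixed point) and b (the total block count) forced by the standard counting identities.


Any 2-(v, k, λ) BIBD satisfies two necessary conditions:
  (i)  Each point sits in r blocks, and counting incidences through any fixed point gives r(k − 1) = λ(v − 1), so r = λ(v − 1)/(k − 1).
  (ii) Total incidences bk = vr, so b = vr/k.
Step 1: r = λ(v − 1)/(k − 1) = 6·(37 − 1)/(2 − 1) = 6·36/1 = 216/1 = 216.
Step 2: b = vr/k = 37·216/2 = 7992/2 = 3996.
Check integrality: r = 216 ∈ Z ✓, b = 3996 ∈ Z ✓.
(These identities are necessary conditions: they determine r and b for any design with these parameters, but do not by themselves prove that one exists.)

r = 216, b = 3996.


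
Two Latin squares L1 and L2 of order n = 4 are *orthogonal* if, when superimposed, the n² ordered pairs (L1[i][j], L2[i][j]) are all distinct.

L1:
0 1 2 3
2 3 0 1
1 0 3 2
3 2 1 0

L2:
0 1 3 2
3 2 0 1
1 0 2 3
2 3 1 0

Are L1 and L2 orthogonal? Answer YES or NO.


Form the n² = 16 superimposed pairs (L1[i][j], L2[i][j]), row by row (rows and columns indexed from 0):
row 0: (0,0) (1,1) (2,3) (3,2)
row 1: (2,3) (3,2) (0,0) (1,1)
row 2: (1,1) (0,0) (3,2) (2,3)
row 3: (3,2) (2,3) (1,1) (0,0)
Orthogonality requires all 16 pairs distinct.
But the pair (2,3) repeats: cell (0,2) has L1 = 2, L2 = 3, and cell (1,0) has L1 = 2, L2 = 3.
A repeated pair means some other pair never occurs (only 4 distinct pairs out of 16), so the squares are not orthogonal.
Conclusion: NO.

NO


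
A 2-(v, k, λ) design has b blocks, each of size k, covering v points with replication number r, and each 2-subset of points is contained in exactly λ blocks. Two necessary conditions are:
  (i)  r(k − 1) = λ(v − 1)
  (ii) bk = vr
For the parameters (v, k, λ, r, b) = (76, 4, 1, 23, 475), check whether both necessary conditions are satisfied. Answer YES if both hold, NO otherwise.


Condition (i): r(k − 1) = 23·3 = 69; λ(v − 1) = 1·75 = 75. Match? NO.
Condition (ii): bk = 475·4 = 1900; vr = 76·23 = 1748. Match? NO.
Both conditions hold? NO.

NO


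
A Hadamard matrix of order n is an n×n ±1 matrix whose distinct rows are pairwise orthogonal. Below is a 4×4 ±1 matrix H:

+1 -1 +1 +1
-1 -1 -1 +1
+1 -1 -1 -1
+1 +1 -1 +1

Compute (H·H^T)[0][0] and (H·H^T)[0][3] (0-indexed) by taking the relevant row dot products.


Row 0 of H: [1, -1, 1, 1].
Row 3 of H: [1, 1, -1, 1].
(H·H^T)[0][0] = Σ_j H[0][j]·H[0][j] = (1)² + (-1)² + (1)² + (1)² = 1 + 1 + 1 + 1 = 4.
(H·H^T)[0][3] = Σ_j H[0][j]·H[3][j] = (1)·(1) + (-1)·(1) + (1)·(-1) + (1)·(1) = 1 + -1 + -1 + 1 = 0.
So rows 0 and 3 are orthogonal; the diagonal entry equals n = 4.

(0,0) entry = 4; (0,3) entry = 0.


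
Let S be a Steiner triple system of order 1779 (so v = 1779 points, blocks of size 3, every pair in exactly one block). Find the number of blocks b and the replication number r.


An STS(v) is a 2-(v, 3, 1) BIBD: block size k = 3, λ = 1.
Replication: r(k − 1) = λ(v − 1) ⇒ r·2 = 1779 − 1 = 1778 ⇒ r = 889.
Block count: bk = vr ⇒ b·3 = 1779·889 = 1581531 ⇒ b = 527177.

r = 889, b = 527177.


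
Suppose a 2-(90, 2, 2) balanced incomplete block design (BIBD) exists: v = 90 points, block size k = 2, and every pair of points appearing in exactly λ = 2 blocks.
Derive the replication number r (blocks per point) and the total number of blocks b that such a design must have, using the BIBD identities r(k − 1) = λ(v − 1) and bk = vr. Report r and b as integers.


Any 2-(v, k, λ) BIBD satisfies two necessary conditions:
  (i)  Each point sits in r blocks, and counting incidences through any fixed point gives r(k − 1) = λ(v − 1), so r = λ(v − 1)/(k − 1).
  (ii) Total incidences bk = vr, so b = vr/k.
Step 1: r = λ(v − 1)/(k − 1) = 2·(90 − 1)/(2 − 1) = 2·89/1 = 178/1 = 178.
Step 2: b = vr/k = 90·178/2 = 16020/2 = 8010.
Check integrality: r = 178 ∈ Z ✓, b = 8010 ∈ Z ✓.
(These identities are necessary conditions: they determine r and b for any design with these parameters, but do not by themselves prove that one exists.)

r = 178, b = 8010.


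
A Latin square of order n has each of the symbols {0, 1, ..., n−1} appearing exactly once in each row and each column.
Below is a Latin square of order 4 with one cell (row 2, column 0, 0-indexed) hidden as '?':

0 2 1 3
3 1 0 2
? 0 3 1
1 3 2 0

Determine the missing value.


Row 2 contains symbols [0, 1, 3] — missing [2].
Column 0 contains symbols [0, 1, 3] — missing [2].
The missing symbol must appear in both missing sets; intersection = [2].
Therefore the hidden value is 2.

Missing value = 2.


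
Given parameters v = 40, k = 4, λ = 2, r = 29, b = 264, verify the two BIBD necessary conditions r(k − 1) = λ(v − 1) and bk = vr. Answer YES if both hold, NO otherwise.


Condition (i): r(k − 1) = 29·3 = 87; λ(v − 1) = 2·39 = 78. Match? NO.
Condition (ii): bk = 264·4 = 1056; vr = 40·29 = 1160. Match? NO.
Both conditions hold? NO.

NO


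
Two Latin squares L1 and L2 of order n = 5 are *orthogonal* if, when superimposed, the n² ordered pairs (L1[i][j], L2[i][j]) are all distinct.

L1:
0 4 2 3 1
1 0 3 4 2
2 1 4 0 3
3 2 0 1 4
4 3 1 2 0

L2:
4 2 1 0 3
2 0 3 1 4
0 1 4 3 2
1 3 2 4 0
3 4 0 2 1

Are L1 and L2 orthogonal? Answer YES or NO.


Form the n² = 25 superimposed pairs (L1[i][j], L2[i][j]), row by row (rows and columns indexed from 0):
row 0: (0,4) (4,2) (2,1) (3,0) (1,3)
row 1: (1,2) (0,0) (3,3) (4,1) (2,4)
row 2: (2,0) (1,1) (4,4) (0,3) (3,2)
row 3: (3,1) (2,3) (0,2) (1,4) (4,0)
row 4: (4,3) (3,4) (1,0) (2,2) (0,1)
Orthogonality requires all 25 pairs distinct.
Check by first coordinate: for each symbol s of L1, list the L2 entries in the n cells where L1 = s; they must all differ.
  L1 = 0: L2 entries (in reading order) 4, 0, 3, 2, 1 — all 5 distinct ✓
  L1 = 1: L2 entries (in reading order) 3, 2, 1, 4, 0 — all 5 distinct ✓
  L1 = 2: L2 entries (in reading order) 1, 4, 0, 3, 2 — all 5 distinct ✓
  L1 = 3: L2 entries (in reading order) 0, 3, 2, 1, 4 — all 5 distinct ✓
  L1 = 4: L2 entries (in reading order) 2, 1, 4, 0, 3 — all 5 distinct ✓
Every symbol of L1 meets every symbol of L2 exactly once, so all 25 pairs are distinct (25 of 25).
Conclusion: YES.

YES


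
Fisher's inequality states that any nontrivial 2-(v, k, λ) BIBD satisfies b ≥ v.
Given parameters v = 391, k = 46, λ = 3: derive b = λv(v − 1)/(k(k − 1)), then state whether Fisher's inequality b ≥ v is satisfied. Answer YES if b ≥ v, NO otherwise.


b = λv(v − 1)/(k(k − 1)) = 3·391·390/(46·45) = 457470/2070 = 221.
Compare with v = 391: b < v, so Fisher's inequality fails.

NO


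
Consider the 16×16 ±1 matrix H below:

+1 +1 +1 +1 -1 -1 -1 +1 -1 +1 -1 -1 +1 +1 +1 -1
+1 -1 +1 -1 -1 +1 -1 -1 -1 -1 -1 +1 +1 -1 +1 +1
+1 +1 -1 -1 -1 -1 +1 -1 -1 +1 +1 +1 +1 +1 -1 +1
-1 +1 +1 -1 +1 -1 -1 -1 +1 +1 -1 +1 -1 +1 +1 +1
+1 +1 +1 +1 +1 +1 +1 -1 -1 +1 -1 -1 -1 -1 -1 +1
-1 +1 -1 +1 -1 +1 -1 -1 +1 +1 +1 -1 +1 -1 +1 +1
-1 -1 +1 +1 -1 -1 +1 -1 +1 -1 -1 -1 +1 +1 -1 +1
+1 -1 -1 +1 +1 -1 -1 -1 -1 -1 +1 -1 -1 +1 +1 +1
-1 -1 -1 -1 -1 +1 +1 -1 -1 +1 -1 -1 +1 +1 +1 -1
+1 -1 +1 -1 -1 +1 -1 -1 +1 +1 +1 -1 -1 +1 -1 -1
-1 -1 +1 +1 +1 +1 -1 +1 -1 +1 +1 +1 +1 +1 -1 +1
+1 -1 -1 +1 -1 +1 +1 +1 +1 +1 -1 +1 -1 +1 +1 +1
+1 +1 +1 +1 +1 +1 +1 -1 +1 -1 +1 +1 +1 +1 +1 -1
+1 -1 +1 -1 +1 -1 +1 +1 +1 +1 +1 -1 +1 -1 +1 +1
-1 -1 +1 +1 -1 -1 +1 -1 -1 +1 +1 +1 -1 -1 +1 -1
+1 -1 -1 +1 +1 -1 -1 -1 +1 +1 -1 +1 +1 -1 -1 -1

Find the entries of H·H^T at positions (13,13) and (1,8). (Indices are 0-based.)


Row 1 of H: [1, -1, 1, -1, -1, 1, -1, -1, -1, -1, -1, 1, 1, -1, 1, 1].
Row 8 of H: [-1, -1, -1, -1, -1, 1, 1, -1, -1, 1, -1, -1, 1, 1, 1, -1].
Row 13 of H: [1, -1, 1, -1, 1, -1, 1, 1, 1, 1, 1, -1, 1, -1, 1, 1].
(H·H^T)[13][13] = Σ_j H[13][j]·H[13][j] = (1)² + (-1)² + (1)² + (-1)² + (1)² + (-1)² + (1)² + (1)² + (1)² + (1)² + (1)² + (-1)² + (1)² + (-1)² + (1)² + (1)² = 1 + 1 + 1 + 1 + 1 + 1 + 1 + 1 + 1 + 1 + 1 + 1 + 1 + 1 + 1 + 1 = 16.
(H·H^T)[1][8] = Σ_j H[1][j]·H[8][j] = (1)·(-1) + (-1)·(-1) + (1)·(-1) + (-1)·(-1) + (-1)·(-1) + (1)·(1) + (-1)·(1) + (-1)·(-1) + (-1)·(-1) + (-1)·(1) + (-1)·(-1) + (1)·(-1) + (1)·(1) + (-1)·(1) + (1)·(1) + (1)·(-1) = -1 + 1 + -1 + 1 + 1 + 1 + -1 + 1 + 1 + -1 + 1 + -1 + 1 + -1 + 1 + -1 = 2.
Rows 1 and 8 are not orthogonal (dot product = 2 ≠ 0), so H is not a Hadamard matrix.

(13,13) entry = 16; (1,8) entry = 2.


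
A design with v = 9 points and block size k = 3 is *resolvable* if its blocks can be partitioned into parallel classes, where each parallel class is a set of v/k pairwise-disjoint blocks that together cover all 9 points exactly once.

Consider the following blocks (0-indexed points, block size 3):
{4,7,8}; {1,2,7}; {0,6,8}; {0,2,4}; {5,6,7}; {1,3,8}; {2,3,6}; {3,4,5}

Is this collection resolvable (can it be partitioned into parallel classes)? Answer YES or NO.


v = 9, block size k = 3, number of blocks = 8.
For resolvability, blocks must partition into parallel classes of size v/k = 3.
Total blocks must therefore be a multiple of 3: 8 = 3·2 + 2 ⇒ not divisible ✗.
Resolvable? NO.

NO


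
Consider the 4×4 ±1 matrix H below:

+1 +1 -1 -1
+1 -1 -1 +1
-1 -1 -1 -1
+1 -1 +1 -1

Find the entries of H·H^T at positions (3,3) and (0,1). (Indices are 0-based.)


Row 0 of H: [1, 1, -1, -1].
Row 1 of H: [1, -1, -1, 1].
Row 3 of H: [1, -1, 1, -1].
(H·H^T)[3][3] = Σ_j H[3][j]·H[3][j] = (1)² + (-1)² + (1)² + (-1)² = 1 + 1 + 1 + 1 = 4.
(H·H^T)[0][1] = Σ_j H[0][j]·H[1][j] = (1)·(1) + (1)·(-1) + (-1)·(-1) + (-1)·(1) = 1 + -1 + 1 + -1 = 0.
So rows 0 and 1 are orthogonal; the diagonal entry equals n = 4.

(3,3) entry = 4; (0,1) entry = 0.


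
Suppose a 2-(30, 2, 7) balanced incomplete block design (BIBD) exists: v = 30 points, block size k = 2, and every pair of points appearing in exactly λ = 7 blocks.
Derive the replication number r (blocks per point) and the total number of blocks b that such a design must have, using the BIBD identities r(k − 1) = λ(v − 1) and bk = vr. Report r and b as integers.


Any 2-(v, k, λ) BIBD satisfies two necessary conditions:
  (i)  Each point sits in r blocks, and counting incidences through any fixed point gives r(k − 1) = λ(v − 1), so r = λ(v − 1)/(k − 1).
  (ii) Total incidences bk = vr, so b = vr/k.
Step 1: r = λ(v − 1)/(k − 1) = 7·(30 − 1)/(2 − 1) = 7·29/1 = 203/1 = 203.
Step 2: b = vr/k = 30·203/2 = 6090/2 = 3045.
Check integrality: r = 203 ∈ Z ✓, b = 3045 ∈ Z ✓.
(These identities are necessary conditions: they determine r and b for any design with these parameters, but do not by themselves prove that one exists.)

r = 203, b = 3045.
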